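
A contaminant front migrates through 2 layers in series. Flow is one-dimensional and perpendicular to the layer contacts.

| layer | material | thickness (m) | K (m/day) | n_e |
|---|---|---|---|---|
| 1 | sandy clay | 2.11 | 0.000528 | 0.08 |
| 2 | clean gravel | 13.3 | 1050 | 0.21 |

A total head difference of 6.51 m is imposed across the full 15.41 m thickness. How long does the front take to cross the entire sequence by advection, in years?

With flow normal to the layers, continuity requires the same specific discharge q through every layer.
Σ(b_i/K_i) = 2.11/0.000528 + 13.3/1050 = 3996 d.
q = Δh / Σ(b_i/K_i) = 6.51 / 3996 = 0.001629 m/day.
In each layer the seepage velocity is v_i = q/n_i, so the layer transit time is t_i = b_i·n_i / q:
  layer 1 (sandy clay): t_1 = 2.11 × 0.08 / 0.001629 = 103.6 d
  layer 2 (clean gravel): t_2 = 13.3 × 0.21 / 0.001629 = 1715 d
Total t = Σ t_i = 1818 days = 4.978 years.

4.98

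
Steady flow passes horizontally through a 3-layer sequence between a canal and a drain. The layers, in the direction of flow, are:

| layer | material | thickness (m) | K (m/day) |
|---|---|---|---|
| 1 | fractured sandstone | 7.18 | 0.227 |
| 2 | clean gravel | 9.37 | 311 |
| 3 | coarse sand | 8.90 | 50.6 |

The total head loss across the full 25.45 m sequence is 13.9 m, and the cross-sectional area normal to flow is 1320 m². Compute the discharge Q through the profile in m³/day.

576

Flow is perpendicular to layering, so the layers act in series and the equivalent K is the thickness-weighted harmonic mean.
Total thickness L = 7.18 + 9.37 + 8.90 = 25.45 m.
Σ(b_i/K_i) = 7.18/0.227 + 9.37/311 + 8.90/50.6 = 31.84 d.
K_eq = L / Σ(b_i/K_i) = 25.45 / 31.84 = 0.7994 m/day.
Q = K_eq · A · (Δh/L) = 0.7994 × 1320 × (13.9/25.45) = 576.3 m³/day.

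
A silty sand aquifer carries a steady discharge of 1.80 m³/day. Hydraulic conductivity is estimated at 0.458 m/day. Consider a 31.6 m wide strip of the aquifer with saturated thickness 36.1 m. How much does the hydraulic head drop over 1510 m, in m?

5.20

Cross-sectional area A = 31.6 × 36.1 = 1141 m².
From Q = K·A·i, i = Q / (K·A) = 1.80 / (0.4580 × 1141) = 0.003445.
Head loss Δh = i · L = 0.003445 × 1510 = 5.202 m.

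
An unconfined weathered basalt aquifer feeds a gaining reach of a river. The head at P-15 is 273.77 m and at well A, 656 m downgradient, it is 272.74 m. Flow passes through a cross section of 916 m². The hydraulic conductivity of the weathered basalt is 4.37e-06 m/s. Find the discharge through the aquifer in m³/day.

0.543

Convert K: 4.37e-06 m/s × 86400 = 0.3776 m/day.
Hydraulic gradient i = (273.77 − 272.74) / 656 = 1.03 / 656 = 0.001570.
Darcy's law: Q = K · A · i = 0.3776 × 916.0 × 0.001570 = 0.5430 m³/day.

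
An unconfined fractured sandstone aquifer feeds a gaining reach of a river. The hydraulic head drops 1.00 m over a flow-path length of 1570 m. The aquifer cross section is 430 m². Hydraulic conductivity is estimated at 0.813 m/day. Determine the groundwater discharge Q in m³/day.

Hydraulic gradient i = Δh / L = 1.00 / 1570 = 0.0006369.
Darcy's law: Q = K · A · i = 0.8130 × 430.0 × 0.0006369 = 0.2227 m³/day.

0.223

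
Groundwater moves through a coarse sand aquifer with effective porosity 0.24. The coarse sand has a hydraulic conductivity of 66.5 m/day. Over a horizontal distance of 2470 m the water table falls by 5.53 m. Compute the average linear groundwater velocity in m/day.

0.620

Hydraulic gradient i = Δh / L = 5.53 / 2470 = 0.002239.
Darcy flux q = K · i = 66.50 × 0.002239 = 0.1489 m/day.
Seepage velocity v = q / n_e = 0.1489 / 0.24 = 0.6204 m/day.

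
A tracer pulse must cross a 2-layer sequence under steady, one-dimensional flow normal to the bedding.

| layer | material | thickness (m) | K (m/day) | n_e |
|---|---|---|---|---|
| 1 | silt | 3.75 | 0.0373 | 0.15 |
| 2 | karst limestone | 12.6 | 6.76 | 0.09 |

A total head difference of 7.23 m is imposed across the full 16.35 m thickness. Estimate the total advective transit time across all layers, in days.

24.0

With flow normal to the layers, continuity requires the same specific discharge q through every layer.
Σ(b_i/K_i) = 3.75/0.0373 + 12.6/6.76 = 102.4 d.
q = Δh / Σ(b_i/K_i) = 7.23 / 102.4 = 0.07061 m/day.
In each layer the seepage velocity is v_i = q/n_i, so the layer transit time is t_i = b_i·n_i / q:
  layer 1 (silt): t_1 = 3.75 × 0.15 / 0.07061 = 7.967 d
  layer 2 (karst limestone): t_2 = 12.6 × 0.09 / 0.07061 = 16.06 d
Total t = Σ t_i = 24.03 days.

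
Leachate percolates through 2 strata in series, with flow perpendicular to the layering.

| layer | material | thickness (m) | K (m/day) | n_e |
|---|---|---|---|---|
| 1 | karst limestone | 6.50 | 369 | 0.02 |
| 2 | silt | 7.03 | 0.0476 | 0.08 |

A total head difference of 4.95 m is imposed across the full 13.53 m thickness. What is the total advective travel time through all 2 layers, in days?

With flow normal to the layers, continuity requires the same specific discharge q through every layer.
Σ(b_i/K_i) = 6.50/369 + 7.03/0.0476 = 147.7 d.
q = Δh / Σ(b_i/K_i) = 4.95 / 147.7 = 0.03351 m/day.
In each layer the seepage velocity is v_i = q/n_i, so the layer transit time is t_i = b_i·n_i / q:
  layer 1 (karst limestone): t_1 = 6.50 × 0.02 / 0.03351 = 3.879 d
  layer 2 (silt): t_2 = 7.03 × 0.08 / 0.03351 = 16.78 d
Total t = Σ t_i = 20.66 days.

20.7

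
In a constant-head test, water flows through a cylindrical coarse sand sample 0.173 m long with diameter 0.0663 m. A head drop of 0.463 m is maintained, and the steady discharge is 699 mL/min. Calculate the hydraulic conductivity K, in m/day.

Cross-sectional area A = π·(d/2)² = π × (0.0663/2)² = 0.003452 m².
Convert discharge: 699 mL/min = 1.165e-05 m³/s.
Darcy's law rearranged: K = Q·L / (A·Δh) = 1.165e-05 × 0.173 / (0.003452 × 0.463) = 0.001261 m/s = 108.9 m/day.

109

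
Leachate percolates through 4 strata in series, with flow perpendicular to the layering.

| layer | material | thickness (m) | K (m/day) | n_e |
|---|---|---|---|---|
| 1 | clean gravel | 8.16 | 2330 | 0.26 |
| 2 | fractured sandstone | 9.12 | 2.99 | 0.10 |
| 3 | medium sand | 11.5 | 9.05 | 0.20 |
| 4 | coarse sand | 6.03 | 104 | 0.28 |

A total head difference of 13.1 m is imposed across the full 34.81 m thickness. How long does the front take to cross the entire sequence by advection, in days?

2.35

With flow normal to the layers, continuity requires the same specific discharge q through every layer.
Σ(b_i/K_i) = 8.16/2330 + 9.12/2.99 + 11.5/9.05 + 6.03/104 = 4.382 d.
q = Δh / Σ(b_i/K_i) = 13.1 / 4.382 = 2.989 m/day.
In each layer the seepage velocity is v_i = q/n_i, so the layer transit time is t_i = b_i·n_i / q:
  layer 1 (clean gravel): t_1 = 8.16 × 0.26 / 2.989 = 0.7097 d
  layer 2 (fractured sandstone): t_2 = 9.12 × 0.10 / 2.989 = 0.3051 d
  layer 3 (medium sand): t_3 = 11.5 × 0.20 / 2.989 = 0.7694 d
  layer 4 (coarse sand): t_4 = 6.03 × 0.28 / 2.989 = 0.5648 d
Total t = Σ t_i = 2.349 days.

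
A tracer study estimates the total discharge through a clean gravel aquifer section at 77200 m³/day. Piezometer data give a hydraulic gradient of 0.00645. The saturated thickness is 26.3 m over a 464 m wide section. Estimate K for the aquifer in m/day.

Cross-sectional area A = 464 × 26.3 = 12203 m².
Hydraulic gradient i = 0.00645.
From Q = K·A·i, K = Q / (A·i) = 77200 / (12203 × 0.006450) = 980.8 m/day.

981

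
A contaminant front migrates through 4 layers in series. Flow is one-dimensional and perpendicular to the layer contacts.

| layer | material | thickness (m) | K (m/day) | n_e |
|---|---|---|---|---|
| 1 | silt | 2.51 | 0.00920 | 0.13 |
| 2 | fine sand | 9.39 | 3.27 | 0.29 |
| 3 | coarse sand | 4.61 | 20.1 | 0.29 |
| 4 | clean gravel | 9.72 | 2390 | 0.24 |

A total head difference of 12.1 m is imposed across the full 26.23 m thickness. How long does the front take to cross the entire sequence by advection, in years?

With flow normal to the layers, continuity requires the same specific discharge q through every layer.
Σ(b_i/K_i) = 2.51/0.00920 + 9.39/3.27 + 4.61/20.1 + 9.72/2390 = 275.9 d.
q = Δh / Σ(b_i/K_i) = 12.1 / 275.9 = 0.04385 m/day.
In each layer the seepage velocity is v_i = q/n_i, so the layer transit time is t_i = b_i·n_i / q:
  layer 1 (silt): t_1 = 2.51 × 0.13 / 0.04385 = 7.441 d
  layer 2 (fine sand): t_2 = 9.39 × 0.29 / 0.04385 = 62.10 d
  layer 3 (coarse sand): t_3 = 4.61 × 0.29 / 0.04385 = 30.49 d
  layer 4 (clean gravel): t_4 = 9.72 × 0.24 / 0.04385 = 53.20 d
Total t = Σ t_i = 153.2 days = 0.4195 years.

0.420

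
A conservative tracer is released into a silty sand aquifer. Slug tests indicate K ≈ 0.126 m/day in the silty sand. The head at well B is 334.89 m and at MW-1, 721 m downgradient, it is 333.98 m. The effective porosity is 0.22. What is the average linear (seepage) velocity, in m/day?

0.000723

Hydraulic gradient i = (334.89 − 333.98) / 721 = 0.91 / 721 = 0.001262.
Darcy flux q = K · i = 0.1260 × 0.001262 = 0.0001590 m/day.
Seepage velocity v = q / n_e = 0.0001590 / 0.22 = 0.0007229 m/day.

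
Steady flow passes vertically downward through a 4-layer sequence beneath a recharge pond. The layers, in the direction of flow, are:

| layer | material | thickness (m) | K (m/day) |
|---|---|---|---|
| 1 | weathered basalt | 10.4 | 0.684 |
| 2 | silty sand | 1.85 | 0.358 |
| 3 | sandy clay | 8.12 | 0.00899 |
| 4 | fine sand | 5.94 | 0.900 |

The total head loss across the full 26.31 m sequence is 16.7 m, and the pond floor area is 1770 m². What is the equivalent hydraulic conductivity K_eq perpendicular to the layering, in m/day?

Flow is perpendicular to layering, so the layers act in series and the equivalent K is the thickness-weighted harmonic mean.
Total thickness L = 10.4 + 1.85 + 8.12 + 5.94 = 26.31 m.
Σ(b_i/K_i) = 10.4/0.684 + 1.85/0.358 + 8.12/0.00899 + 5.94/0.900 = 930.2 d.
K_eq = L / Σ(b_i/K_i) = 26.31 / 930.2 = 0.02828 m/day.

0.0283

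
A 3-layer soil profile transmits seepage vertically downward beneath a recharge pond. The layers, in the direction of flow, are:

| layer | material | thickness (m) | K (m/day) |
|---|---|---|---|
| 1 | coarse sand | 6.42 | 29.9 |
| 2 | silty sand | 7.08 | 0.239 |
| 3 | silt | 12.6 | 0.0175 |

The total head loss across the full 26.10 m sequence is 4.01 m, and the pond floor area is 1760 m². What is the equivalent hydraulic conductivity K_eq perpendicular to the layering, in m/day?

0.0348

Flow is perpendicular to layering, so the layers act in series and the equivalent K is the thickness-weighted harmonic mean.
Total thickness L = 6.42 + 7.08 + 12.6 = 26.10 m.
Σ(b_i/K_i) = 6.42/29.9 + 7.08/0.239 + 12.6/0.0175 = 749.8 d.
K_eq = L / Σ(b_i/K_i) = 26.10 / 749.8 = 0.03481 m/day.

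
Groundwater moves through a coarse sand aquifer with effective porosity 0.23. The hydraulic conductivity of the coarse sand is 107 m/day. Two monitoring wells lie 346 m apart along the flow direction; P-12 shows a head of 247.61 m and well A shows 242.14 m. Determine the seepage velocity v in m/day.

Hydraulic gradient i = (247.61 − 242.14) / 346 = 5.47 / 346 = 0.01581.
Darcy flux q = K · i = 107.0 × 0.01581 = 1.692 m/day.
Seepage velocity v = q / n_e = 1.692 / 0.23 = 7.355 m/day.

7.35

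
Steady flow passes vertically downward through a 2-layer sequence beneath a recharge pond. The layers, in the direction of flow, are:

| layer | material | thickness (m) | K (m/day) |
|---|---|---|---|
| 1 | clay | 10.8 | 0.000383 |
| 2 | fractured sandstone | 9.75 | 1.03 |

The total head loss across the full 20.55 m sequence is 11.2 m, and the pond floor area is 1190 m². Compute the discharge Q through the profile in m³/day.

Flow is perpendicular to layering, so the layers act in series and the equivalent K is the thickness-weighted harmonic mean.
Total thickness L = 10.8 + 9.75 = 20.55 m.
Σ(b_i/K_i) = 10.8/0.000383 + 9.75/1.03 = 28208 d.
K_eq = L / Σ(b_i/K_i) = 20.55 / 28208 = 0.0007285 m/day.
Q = K_eq · A · (Δh/L) = 0.0007285 × 1190 × (11.2/20.55) = 0.4725 m³/day.

0.472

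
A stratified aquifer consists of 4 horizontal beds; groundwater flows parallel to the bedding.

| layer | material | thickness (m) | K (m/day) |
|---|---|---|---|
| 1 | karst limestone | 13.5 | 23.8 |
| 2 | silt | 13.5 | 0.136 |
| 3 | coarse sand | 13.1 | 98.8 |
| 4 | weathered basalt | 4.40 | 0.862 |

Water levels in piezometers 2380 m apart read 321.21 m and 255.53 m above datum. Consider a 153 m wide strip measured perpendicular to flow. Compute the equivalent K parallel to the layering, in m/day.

Flow is parallel to layering, so each bed carries its own Darcy discharge and the transmissivities add.
Σ(K_i·b_i) = 23.8×13.5 + 0.136×13.5 + 98.8×13.1 + 0.862×4.40 = 1621 m²/day.
Total thickness b = 44.50 m, so K_eq = Σ(K_i·b_i)/b = 36.43 m/day.

36.4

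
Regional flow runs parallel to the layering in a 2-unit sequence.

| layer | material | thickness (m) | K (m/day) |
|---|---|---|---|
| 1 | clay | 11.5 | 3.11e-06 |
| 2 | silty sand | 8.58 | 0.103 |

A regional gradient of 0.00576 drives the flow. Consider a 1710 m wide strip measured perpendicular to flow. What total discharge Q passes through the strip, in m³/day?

Flow is parallel to layering, so each bed carries its own Darcy discharge and the transmissivities add.
Σ(K_i·b_i) = 3.11e-06×11.5 + 0.103×8.58 = 0.8838 m²/day.
Hydraulic gradient i = 0.00576.
Q = Σ(K_i·b_i) · W · i = 0.8838 × 1710 × 0.005760 = 8.705 m³/day.

8.70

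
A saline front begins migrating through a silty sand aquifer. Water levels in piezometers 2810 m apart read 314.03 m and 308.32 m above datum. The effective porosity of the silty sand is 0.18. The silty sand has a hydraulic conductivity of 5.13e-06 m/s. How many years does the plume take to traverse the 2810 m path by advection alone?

Convert K: 5.13e-06 m/s × 86400 = 0.4432 m/day.
Hydraulic gradient i = (314.03 − 308.32) / 2810 = 5.71 / 2810 = 0.002032.
Darcy flux q = K · i = 0.4432 × 0.002032 = 0.0009007 m/day.
Seepage velocity v = q / n_e = 0.0009007 / 0.18 = 0.005004 m/day.
Travel time t = L / v = 2810 / 0.005004 = 5.616e+05 days = 1538 years.

1540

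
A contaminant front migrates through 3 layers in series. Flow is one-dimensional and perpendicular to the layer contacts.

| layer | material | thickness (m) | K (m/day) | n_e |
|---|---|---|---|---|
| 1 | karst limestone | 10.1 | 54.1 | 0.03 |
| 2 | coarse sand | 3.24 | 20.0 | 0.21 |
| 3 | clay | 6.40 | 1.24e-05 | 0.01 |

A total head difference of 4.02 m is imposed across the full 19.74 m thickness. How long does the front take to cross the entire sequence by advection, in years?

368

With flow normal to the layers, continuity requires the same specific discharge q through every layer.
Σ(b_i/K_i) = 10.1/54.1 + 3.24/20.0 + 6.40/1.24e-05 = 5.161e+05 d.
q = Δh / Σ(b_i/K_i) = 4.02 / 5.161e+05 = 7.789e-06 m/day.
In each layer the seepage velocity is v_i = q/n_i, so the layer transit time is t_i = b_i·n_i / q:
  layer 1 (karst limestone): t_1 = 10.1 × 0.03 / 7.789e-06 = 38902 d
  layer 2 (coarse sand): t_2 = 3.24 × 0.21 / 7.789e-06 = 87357 d
  layer 3 (clay): t_3 = 6.40 × 0.01 / 7.789e-06 = 8217 d
Total t = Σ t_i = 1.345e+05 days = 368.2 years.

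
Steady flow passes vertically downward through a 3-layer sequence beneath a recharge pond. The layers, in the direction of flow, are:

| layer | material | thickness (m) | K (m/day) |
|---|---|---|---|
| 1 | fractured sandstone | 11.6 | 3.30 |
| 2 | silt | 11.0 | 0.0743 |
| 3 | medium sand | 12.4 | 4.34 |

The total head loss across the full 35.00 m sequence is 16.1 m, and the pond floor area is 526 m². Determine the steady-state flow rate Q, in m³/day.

54.8

Flow is perpendicular to layering, so the layers act in series and the equivalent K is the thickness-weighted harmonic mean.
Total thickness L = 11.6 + 11.0 + 12.4 = 35.00 m.
Σ(b_i/K_i) = 11.6/3.30 + 11.0/0.0743 + 12.4/4.34 = 154.4 d.
K_eq = L / Σ(b_i/K_i) = 35.00 / 154.4 = 0.2267 m/day.
Q = K_eq · A · (Δh/L) = 0.2267 × 526 × (16.1/35.00) = 54.84 m³/day.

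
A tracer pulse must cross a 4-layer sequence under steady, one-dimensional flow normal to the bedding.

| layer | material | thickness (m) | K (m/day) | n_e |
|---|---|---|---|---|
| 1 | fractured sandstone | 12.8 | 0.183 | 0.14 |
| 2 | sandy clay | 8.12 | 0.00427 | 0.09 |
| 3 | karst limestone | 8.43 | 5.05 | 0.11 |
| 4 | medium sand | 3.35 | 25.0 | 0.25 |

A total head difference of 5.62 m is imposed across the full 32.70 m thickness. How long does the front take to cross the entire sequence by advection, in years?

With flow normal to the layers, continuity requires the same specific discharge q through every layer.
Σ(b_i/K_i) = 12.8/0.183 + 8.12/0.00427 + 8.43/5.05 + 3.35/25.0 = 1973 d.
q = Δh / Σ(b_i/K_i) = 5.62 / 1973 = 0.002848 m/day.
In each layer the seepage velocity is v_i = q/n_i, so the layer transit time is t_i = b_i·n_i / q:
  layer 1 (fractured sandstone): t_1 = 12.8 × 0.14 / 0.002848 = 629.2 d
  layer 2 (sandy clay): t_2 = 8.12 × 0.09 / 0.002848 = 256.6 d
  layer 3 (karst limestone): t_3 = 8.43 × 0.11 / 0.002848 = 325.6 d
  layer 4 (medium sand): t_4 = 3.35 × 0.25 / 0.002848 = 294.1 d
Total t = Σ t_i = 1506 days = 4.122 years.

4.12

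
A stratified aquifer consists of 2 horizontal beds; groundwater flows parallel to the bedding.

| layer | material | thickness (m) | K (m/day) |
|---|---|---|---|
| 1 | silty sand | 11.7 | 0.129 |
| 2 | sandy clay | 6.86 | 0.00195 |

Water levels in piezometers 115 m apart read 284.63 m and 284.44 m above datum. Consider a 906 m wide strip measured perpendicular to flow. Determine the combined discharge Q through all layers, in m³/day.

2.28

Flow is parallel to layering, so each bed carries its own Darcy discharge and the transmissivities add.
Σ(K_i·b_i) = 0.129×11.7 + 0.00195×6.86 = 1.523 m²/day.
Hydraulic gradient i = (284.63 − 284.44) / 115 = 0.19 / 115 = 0.001652.
Q = Σ(K_i·b_i) · W · i = 1.523 × 906 × 0.001652 = 2.279 m³/day.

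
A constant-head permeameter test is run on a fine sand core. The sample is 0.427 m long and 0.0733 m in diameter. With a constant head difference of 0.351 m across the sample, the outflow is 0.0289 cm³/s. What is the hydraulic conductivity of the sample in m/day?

0.720

Cross-sectional area A = π·(d/2)² = π × (0.0733/2)² = 0.004220 m².
Convert discharge: 0.0289 cm³/s = 2.890e-08 m³/s.
Darcy's law rearranged: K = Q·L / (A·Δh) = 2.890e-08 × 0.427 / (0.004220 × 0.351) = 8.331e-06 m/s = 0.7198 m/day.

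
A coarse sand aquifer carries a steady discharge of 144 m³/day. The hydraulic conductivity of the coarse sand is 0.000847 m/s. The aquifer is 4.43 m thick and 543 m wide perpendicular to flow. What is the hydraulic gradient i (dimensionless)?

0.000818

Convert K: 0.000847 m/s × 86400 = 73.18 m/day.
Cross-sectional area A = 543 × 4.43 = 2405 m².
From Q = K·A·i, i = Q / (K·A) = 144 / (73.18 × 2405) = 0.0008180.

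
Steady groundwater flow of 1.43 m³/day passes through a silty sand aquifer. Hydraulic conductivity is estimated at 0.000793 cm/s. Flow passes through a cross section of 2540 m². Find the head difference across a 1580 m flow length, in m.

Convert K: 0.000793 cm/s × 864 = 0.6852 m/day.
From Q = K·A·i, i = Q / (K·A) = 1.43 / (0.6852 × 2540) = 0.0008217.
Head loss Δh = i · L = 0.0008217 × 1580 = 1.298 m.

1.30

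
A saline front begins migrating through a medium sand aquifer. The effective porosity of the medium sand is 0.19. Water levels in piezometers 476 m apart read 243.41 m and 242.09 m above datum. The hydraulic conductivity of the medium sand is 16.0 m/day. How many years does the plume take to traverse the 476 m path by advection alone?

5.58

Hydraulic gradient i = (243.41 − 242.09) / 476 = 1.32 / 476 = 0.002773.
Darcy flux q = K · i = 16.00 × 0.002773 = 0.04437 m/day.
Seepage velocity v = q / n_e = 0.04437 / 0.19 = 0.2335 m/day.
Travel time t = L / v = 476 / 0.2335 = 2038 days = 5.581 years.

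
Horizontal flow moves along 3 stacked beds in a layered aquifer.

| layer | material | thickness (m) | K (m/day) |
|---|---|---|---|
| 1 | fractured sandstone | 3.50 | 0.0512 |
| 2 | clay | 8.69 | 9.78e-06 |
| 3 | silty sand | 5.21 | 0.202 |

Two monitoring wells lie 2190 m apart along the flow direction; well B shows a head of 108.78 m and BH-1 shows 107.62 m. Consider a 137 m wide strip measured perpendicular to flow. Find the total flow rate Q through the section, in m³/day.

0.0894

Flow is parallel to layering, so each bed carries its own Darcy discharge and the transmissivities add.
Σ(K_i·b_i) = 0.0512×3.50 + 9.78e-06×8.69 + 0.202×5.21 = 1.232 m²/day.
Hydraulic gradient i = (108.78 − 107.62) / 2190 = 1.16 / 2190 = 0.0005297.
Q = Σ(K_i·b_i) · W · i = 1.232 × 137 × 0.0005297 = 0.08938 m³/day.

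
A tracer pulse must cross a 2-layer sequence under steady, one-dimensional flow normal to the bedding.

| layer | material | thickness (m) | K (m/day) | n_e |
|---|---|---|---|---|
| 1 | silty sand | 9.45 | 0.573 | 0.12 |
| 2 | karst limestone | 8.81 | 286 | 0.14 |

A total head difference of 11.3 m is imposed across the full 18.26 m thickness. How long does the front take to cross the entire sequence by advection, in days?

With flow normal to the layers, continuity requires the same specific discharge q through every layer.
Σ(b_i/K_i) = 9.45/0.573 + 8.81/286 = 16.52 d.
q = Δh / Σ(b_i/K_i) = 11.3 / 16.52 = 0.6839 m/day.
In each layer the seepage velocity is v_i = q/n_i, so the layer transit time is t_i = b_i·n_i / q:
  layer 1 (silty sand): t_1 = 9.45 × 0.12 / 0.6839 = 1.658 d
  layer 2 (karst limestone): t_2 = 8.81 × 0.14 / 0.6839 = 1.803 d
Total t = Σ t_i = 3.462 days.

3.46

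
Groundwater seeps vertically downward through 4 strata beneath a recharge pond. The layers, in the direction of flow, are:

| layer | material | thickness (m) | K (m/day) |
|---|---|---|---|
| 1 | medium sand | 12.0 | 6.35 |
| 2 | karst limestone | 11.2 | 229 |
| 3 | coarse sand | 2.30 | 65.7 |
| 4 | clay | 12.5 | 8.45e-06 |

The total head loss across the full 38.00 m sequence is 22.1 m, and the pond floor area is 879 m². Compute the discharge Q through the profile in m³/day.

0.0131

Flow is perpendicular to layering, so the layers act in series and the equivalent K is the thickness-weighted harmonic mean.
Total thickness L = 12.0 + 11.2 + 2.30 + 12.5 = 38.00 m.
Σ(b_i/K_i) = 12.0/6.35 + 11.2/229 + 2.30/65.7 + 12.5/8.45e-06 = 1.479e+06 d.
K_eq = L / Σ(b_i/K_i) = 38.00 / 1.479e+06 = 2.569e-05 m/day.
Q = K_eq · A · (Δh/L) = 2.569e-05 × 879 × (22.1/38.00) = 0.01313 m³/day.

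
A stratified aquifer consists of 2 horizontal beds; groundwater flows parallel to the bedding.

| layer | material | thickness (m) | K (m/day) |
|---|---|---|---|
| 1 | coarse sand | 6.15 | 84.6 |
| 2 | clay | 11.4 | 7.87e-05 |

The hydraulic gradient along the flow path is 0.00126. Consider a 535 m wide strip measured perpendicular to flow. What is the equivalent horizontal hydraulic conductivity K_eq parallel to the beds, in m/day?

Flow is parallel to layering, so each bed carries its own Darcy discharge and the transmissivities add.
Σ(K_i·b_i) = 84.6×6.15 + 7.87e-05×11.4 = 520.3 m²/day.
Total thickness b = 17.55 m, so K_eq = Σ(K_i·b_i)/b = 29.65 m/day.

29.6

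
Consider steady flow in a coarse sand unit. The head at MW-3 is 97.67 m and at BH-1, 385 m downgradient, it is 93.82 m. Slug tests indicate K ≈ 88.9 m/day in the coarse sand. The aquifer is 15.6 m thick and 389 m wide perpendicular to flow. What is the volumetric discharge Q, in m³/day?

Cross-sectional area A = 389 × 15.6 = 6068 m².
Hydraulic gradient i = (97.67 − 93.82) / 385 = 3.85 / 385 = 0.01000.
Darcy's law: Q = K · A · i = 88.90 × 6068 × 0.01000 = 5395 m³/day.

5390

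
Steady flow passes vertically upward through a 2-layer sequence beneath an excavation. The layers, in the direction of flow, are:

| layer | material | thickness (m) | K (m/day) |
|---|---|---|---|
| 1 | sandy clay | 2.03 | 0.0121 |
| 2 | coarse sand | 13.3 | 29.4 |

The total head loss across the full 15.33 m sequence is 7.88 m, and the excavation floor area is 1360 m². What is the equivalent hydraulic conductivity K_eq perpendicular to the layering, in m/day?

Flow is perpendicular to layering, so the layers act in series and the equivalent K is the thickness-weighted harmonic mean.
Total thickness L = 2.03 + 13.3 = 15.33 m.
Σ(b_i/K_i) = 2.03/0.0121 + 13.3/29.4 = 168.2 d.
K_eq = L / Σ(b_i/K_i) = 15.33 / 168.2 = 0.09113 m/day.

0.0911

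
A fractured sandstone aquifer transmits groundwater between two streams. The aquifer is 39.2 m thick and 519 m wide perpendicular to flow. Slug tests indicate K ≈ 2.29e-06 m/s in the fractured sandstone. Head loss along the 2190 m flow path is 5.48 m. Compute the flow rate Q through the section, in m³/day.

10.1

Convert K: 2.29e-06 m/s × 86400 = 0.1979 m/day.
Cross-sectional area A = 519 × 39.2 = 20345 m².
Hydraulic gradient i = Δh / L = 5.48 / 2190 = 0.002502.
Darcy's law: Q = K · A · i = 0.1979 × 20345 × 0.002502 = 10.07 m³/day.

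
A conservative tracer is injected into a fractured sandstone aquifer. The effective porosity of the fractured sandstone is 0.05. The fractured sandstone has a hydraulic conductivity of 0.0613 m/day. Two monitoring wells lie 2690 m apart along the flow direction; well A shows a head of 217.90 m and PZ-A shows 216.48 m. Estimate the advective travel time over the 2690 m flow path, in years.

11400

Hydraulic gradient i = (217.90 − 216.48) / 2690 = 1.42 / 2690 = 0.0005279.
Darcy flux q = K · i = 0.06130 × 0.0005279 = 3.236e-05 m/day.
Seepage velocity v = q / n_e = 3.236e-05 / 0.05 = 0.0006472 m/day.
Travel time t = L / v = 2690 / 0.0006472 = 4.156e+06 days = 11380 years.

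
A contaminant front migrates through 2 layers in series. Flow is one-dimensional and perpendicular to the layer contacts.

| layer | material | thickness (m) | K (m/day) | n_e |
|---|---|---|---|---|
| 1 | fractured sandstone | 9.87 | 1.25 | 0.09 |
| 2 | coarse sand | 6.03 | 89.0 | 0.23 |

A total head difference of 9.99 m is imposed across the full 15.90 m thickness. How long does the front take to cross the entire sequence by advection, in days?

With flow normal to the layers, continuity requires the same specific discharge q through every layer.
Σ(b_i/K_i) = 9.87/1.25 + 6.03/89.0 = 7.964 d.
q = Δh / Σ(b_i/K_i) = 9.99 / 7.964 = 1.254 m/day.
In each layer the seepage velocity is v_i = q/n_i, so the layer transit time is t_i = b_i·n_i / q:
  layer 1 (fractured sandstone): t_1 = 9.87 × 0.09 / 1.254 = 0.7081 d
  layer 2 (coarse sand): t_2 = 6.03 × 0.23 / 1.254 = 1.106 d
Total t = Σ t_i = 1.814 days.

1.81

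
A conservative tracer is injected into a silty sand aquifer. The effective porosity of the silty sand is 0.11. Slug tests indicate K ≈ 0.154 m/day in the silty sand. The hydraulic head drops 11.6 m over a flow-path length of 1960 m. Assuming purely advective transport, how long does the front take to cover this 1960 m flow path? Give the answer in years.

648

Hydraulic gradient i = Δh / L = 11.6 / 1960 = 0.005918.
Darcy flux q = K · i = 0.1540 × 0.005918 = 0.0009114 m/day.
Seepage velocity v = q / n_e = 0.0009114 / 0.11 = 0.008286 m/day.
Travel time t = L / v = 1960 / 0.008286 = 2.366e+05 days = 647.6 years.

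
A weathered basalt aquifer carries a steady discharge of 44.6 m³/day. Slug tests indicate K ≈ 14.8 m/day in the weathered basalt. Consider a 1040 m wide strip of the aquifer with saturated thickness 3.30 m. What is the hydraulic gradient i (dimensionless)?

Cross-sectional area A = 1040 × 3.30 = 3432 m².
From Q = K·A·i, i = Q / (K·A) = 44.6 / (14.80 × 3432) = 0.0008781.

0.000878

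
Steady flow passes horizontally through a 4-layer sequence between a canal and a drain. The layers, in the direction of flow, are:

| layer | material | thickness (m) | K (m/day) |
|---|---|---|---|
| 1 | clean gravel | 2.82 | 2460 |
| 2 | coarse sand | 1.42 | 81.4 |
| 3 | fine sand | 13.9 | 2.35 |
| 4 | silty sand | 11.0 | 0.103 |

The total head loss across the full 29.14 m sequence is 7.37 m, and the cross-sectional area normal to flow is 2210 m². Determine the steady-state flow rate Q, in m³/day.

144

Flow is perpendicular to layering, so the layers act in series and the equivalent K is the thickness-weighted harmonic mean.
Total thickness L = 2.82 + 1.42 + 13.9 + 11.0 = 29.14 m.
Σ(b_i/K_i) = 2.82/2460 + 1.42/81.4 + 13.9/2.35 + 11.0/0.103 = 112.7 d.
K_eq = L / Σ(b_i/K_i) = 29.14 / 112.7 = 0.2585 m/day.
Q = K_eq · A · (Δh/L) = 0.2585 × 2210 × (7.37/29.14) = 144.5 m³/day.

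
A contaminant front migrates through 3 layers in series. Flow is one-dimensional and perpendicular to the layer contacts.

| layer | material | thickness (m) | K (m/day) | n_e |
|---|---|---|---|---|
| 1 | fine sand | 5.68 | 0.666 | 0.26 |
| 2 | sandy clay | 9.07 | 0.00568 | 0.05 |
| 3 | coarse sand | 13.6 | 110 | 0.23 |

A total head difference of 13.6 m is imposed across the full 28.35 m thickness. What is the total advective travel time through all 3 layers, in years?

1.63

With flow normal to the layers, continuity requires the same specific discharge q through every layer.
Σ(b_i/K_i) = 5.68/0.666 + 9.07/0.00568 + 13.6/110 = 1605 d.
q = Δh / Σ(b_i/K_i) = 13.6 / 1605 = 0.008471 m/day.
In each layer the seepage velocity is v_i = q/n_i, so the layer transit time is t_i = b_i·n_i / q:
  layer 1 (fine sand): t_1 = 5.68 × 0.26 / 0.008471 = 174.3 d
  layer 2 (sandy clay): t_2 = 9.07 × 0.05 / 0.008471 = 53.54 d
  layer 3 (coarse sand): t_3 = 13.6 × 0.23 / 0.008471 = 369.3 d
Total t = Σ t_i = 597.1 days = 1.635 years.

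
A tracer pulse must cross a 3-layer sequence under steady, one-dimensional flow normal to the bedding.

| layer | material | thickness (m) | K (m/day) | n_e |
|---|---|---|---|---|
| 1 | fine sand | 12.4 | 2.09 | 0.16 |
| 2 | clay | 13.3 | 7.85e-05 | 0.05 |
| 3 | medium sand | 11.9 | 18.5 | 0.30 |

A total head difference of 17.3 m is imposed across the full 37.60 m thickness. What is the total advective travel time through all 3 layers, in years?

167

With flow normal to the layers, continuity requires the same specific discharge q through every layer.
Σ(b_i/K_i) = 12.4/2.09 + 13.3/7.85e-05 + 11.9/18.5 = 1.694e+05 d.
q = Δh / Σ(b_i/K_i) = 17.3 / 1.694e+05 = 0.0001021 m/day.
In each layer the seepage velocity is v_i = q/n_i, so the layer transit time is t_i = b_i·n_i / q:
  layer 1 (fine sand): t_1 = 12.4 × 0.16 / 0.0001021 = 19431 d
  layer 2 (clay): t_2 = 13.3 × 0.05 / 0.0001021 = 6513 d
  layer 3 (medium sand): t_3 = 11.9 × 0.30 / 0.0001021 = 34964 d
Total t = Σ t_i = 60908 days = 166.8 years.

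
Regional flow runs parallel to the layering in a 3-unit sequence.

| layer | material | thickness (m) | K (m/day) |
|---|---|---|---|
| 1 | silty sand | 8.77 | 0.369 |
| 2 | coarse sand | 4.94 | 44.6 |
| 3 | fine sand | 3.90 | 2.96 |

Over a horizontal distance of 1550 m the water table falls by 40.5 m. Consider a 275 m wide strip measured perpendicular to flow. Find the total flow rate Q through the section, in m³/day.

Flow is parallel to layering, so each bed carries its own Darcy discharge and the transmissivities add.
Σ(K_i·b_i) = 0.369×8.77 + 44.6×4.94 + 2.96×3.90 = 235.1 m²/day.
Hydraulic gradient i = Δh / L = 40.5 / 1550 = 0.02613.
Q = Σ(K_i·b_i) · W · i = 235.1 × 275 × 0.02613 = 1689 m³/day.

1690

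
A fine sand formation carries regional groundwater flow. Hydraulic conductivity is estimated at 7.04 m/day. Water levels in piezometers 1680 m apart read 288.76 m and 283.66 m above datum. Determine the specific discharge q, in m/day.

0.0214

Hydraulic gradient i = (288.76 − 283.66) / 1680 = 5.1 / 1680 = 0.003036.
Specific discharge q = K · i = 7.040 × 0.003036 = 0.02137 m/day.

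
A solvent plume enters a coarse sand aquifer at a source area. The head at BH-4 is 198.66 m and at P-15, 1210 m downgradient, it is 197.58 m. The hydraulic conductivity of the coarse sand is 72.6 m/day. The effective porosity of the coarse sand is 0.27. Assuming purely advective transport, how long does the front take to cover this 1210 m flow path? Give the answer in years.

13.8

Hydraulic gradient i = (198.66 − 197.58) / 1210 = 1.08 / 1210 = 0.0008926.
Darcy flux q = K · i = 72.60 × 0.0008926 = 0.06480 m/day.
Seepage velocity v = q / n_e = 0.06480 / 0.27 = 0.2400 m/day.
Travel time t = L / v = 1210 / 0.2400 = 5042 days = 13.80 years.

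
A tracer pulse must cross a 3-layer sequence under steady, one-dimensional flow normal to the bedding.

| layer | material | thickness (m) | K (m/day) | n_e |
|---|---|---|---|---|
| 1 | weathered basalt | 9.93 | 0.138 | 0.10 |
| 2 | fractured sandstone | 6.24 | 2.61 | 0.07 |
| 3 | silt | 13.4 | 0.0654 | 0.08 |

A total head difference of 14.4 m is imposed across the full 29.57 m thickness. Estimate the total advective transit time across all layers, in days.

48.5

With flow normal to the layers, continuity requires the same specific discharge q through every layer.
Σ(b_i/K_i) = 9.93/0.138 + 6.24/2.61 + 13.4/0.0654 = 279.2 d.
q = Δh / Σ(b_i/K_i) = 14.4 / 279.2 = 0.05157 m/day.
In each layer the seepage velocity is v_i = q/n_i, so the layer transit time is t_i = b_i·n_i / q:
  layer 1 (weathered basalt): t_1 = 9.93 × 0.10 / 0.05157 = 19.26 d
  layer 2 (fractured sandstone): t_2 = 6.24 × 0.07 / 0.05157 = 8.470 d
  layer 3 (silt): t_3 = 13.4 × 0.08 / 0.05157 = 20.79 d
Total t = Σ t_i = 48.51 days.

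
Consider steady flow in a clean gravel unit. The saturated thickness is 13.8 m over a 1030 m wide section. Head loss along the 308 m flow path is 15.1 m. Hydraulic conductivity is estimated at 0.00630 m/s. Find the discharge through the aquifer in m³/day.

379000

Convert K: 0.00630 m/s × 86400 = 544.3 m/day.
Cross-sectional area A = 1030 × 13.8 = 14214 m².
Hydraulic gradient i = Δh / L = 15.1 / 308 = 0.04903.
Darcy's law: Q = K · A · i = 544.3 × 14214 × 0.04903 = 3.793e+05 m³/day.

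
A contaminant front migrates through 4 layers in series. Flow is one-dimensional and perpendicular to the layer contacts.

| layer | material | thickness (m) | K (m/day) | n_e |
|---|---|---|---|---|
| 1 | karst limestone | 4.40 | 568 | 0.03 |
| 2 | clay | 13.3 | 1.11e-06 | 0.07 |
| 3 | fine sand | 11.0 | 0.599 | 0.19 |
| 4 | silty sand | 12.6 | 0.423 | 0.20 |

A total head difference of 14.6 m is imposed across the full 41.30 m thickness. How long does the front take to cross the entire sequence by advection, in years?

12700

With flow normal to the layers, continuity requires the same specific discharge q through every layer.
Σ(b_i/K_i) = 4.40/568 + 13.3/1.11e-06 + 11.0/0.599 + 12.6/0.423 = 1.198e+07 d.
q = Δh / Σ(b_i/K_i) = 14.6 / 1.198e+07 = 1.218e-06 m/day.
In each layer the seepage velocity is v_i = q/n_i, so the layer transit time is t_i = b_i·n_i / q:
  layer 1 (karst limestone): t_1 = 4.40 × 0.03 / 1.218e-06 = 1.083e+05 d
  layer 2 (clay): t_2 = 13.3 × 0.07 / 1.218e-06 = 7.641e+05 d
  layer 3 (fine sand): t_3 = 11.0 × 0.19 / 1.218e-06 = 1.715e+06 d
  layer 4 (silty sand): t_4 = 12.6 × 0.20 / 1.218e-06 = 2.068e+06 d
Total t = Σ t_i = 4.656e+06 days = 12747 years.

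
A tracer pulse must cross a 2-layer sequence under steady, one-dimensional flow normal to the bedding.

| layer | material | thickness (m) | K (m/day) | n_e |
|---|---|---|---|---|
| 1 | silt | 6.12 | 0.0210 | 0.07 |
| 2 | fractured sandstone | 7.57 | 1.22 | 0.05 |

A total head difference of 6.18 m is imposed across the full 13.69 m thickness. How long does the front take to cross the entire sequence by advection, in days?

38.9

With flow normal to the layers, continuity requires the same specific discharge q through every layer.
Σ(b_i/K_i) = 6.12/0.0210 + 7.57/1.22 = 297.6 d.
q = Δh / Σ(b_i/K_i) = 6.18 / 297.6 = 0.02076 m/day.
In each layer the seepage velocity is v_i = q/n_i, so the layer transit time is t_i = b_i·n_i / q:
  layer 1 (silt): t_1 = 6.12 × 0.07 / 0.02076 = 20.63 d
  layer 2 (fractured sandstone): t_2 = 7.57 × 0.05 / 0.02076 = 18.23 d
Total t = Σ t_i = 38.86 days.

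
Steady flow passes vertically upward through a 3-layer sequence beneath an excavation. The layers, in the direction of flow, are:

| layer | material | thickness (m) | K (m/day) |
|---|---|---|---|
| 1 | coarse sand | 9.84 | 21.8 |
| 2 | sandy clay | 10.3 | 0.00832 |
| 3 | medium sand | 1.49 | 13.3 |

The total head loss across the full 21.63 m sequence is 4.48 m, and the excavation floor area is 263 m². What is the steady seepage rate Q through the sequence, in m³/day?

0.951

Flow is perpendicular to layering, so the layers act in series and the equivalent K is the thickness-weighted harmonic mean.
Total thickness L = 9.84 + 10.3 + 1.49 = 21.63 m.
Σ(b_i/K_i) = 9.84/21.8 + 10.3/0.00832 + 1.49/13.3 = 1239 d.
K_eq = L / Σ(b_i/K_i) = 21.63 / 1239 = 0.01746 m/day.
Q = K_eq · A · (Δh/L) = 0.01746 × 263 × (4.48/21.63) = 0.9513 m³/day.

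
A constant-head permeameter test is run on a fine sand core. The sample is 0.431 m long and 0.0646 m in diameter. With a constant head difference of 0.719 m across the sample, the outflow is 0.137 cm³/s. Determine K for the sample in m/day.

2.16

Cross-sectional area A = π·(d/2)² = π × (0.0646/2)² = 0.003278 m².
Convert discharge: 0.137 cm³/s = 1.370e-07 m³/s.
Darcy's law rearranged: K = Q·L / (A·Δh) = 1.370e-07 × 0.431 / (0.003278 × 0.719) = 2.506e-05 m/s = 2.165 m/day.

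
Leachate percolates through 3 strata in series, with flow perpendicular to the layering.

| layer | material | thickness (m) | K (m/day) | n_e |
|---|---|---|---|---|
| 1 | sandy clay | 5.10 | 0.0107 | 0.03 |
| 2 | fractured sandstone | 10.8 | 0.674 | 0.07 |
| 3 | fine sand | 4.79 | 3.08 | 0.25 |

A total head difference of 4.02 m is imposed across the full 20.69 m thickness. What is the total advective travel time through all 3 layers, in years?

0.709

With flow normal to the layers, continuity requires the same specific discharge q through every layer.
Σ(b_i/K_i) = 5.10/0.0107 + 10.8/0.674 + 4.79/3.08 = 494.2 d.
q = Δh / Σ(b_i/K_i) = 4.02 / 494.2 = 0.008134 m/day.
In each layer the seepage velocity is v_i = q/n_i, so the layer transit time is t_i = b_i·n_i / q:
  layer 1 (sandy clay): t_1 = 5.10 × 0.03 / 0.008134 = 18.81 d
  layer 2 (fractured sandstone): t_2 = 10.8 × 0.07 / 0.008134 = 92.94 d
  layer 3 (fine sand): t_3 = 4.79 × 0.25 / 0.008134 = 147.2 d
Total t = Σ t_i = 259.0 days = 0.7090 years.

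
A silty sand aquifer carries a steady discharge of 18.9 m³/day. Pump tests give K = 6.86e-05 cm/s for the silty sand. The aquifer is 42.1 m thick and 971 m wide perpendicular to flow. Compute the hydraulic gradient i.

Convert K: 6.86e-05 cm/s × 864 = 0.05927 m/day.
Cross-sectional area A = 971 × 42.1 = 40879 m².
From Q = K·A·i, i = Q / (K·A) = 18.9 / (0.05927 × 40879) = 0.007801.

0.00780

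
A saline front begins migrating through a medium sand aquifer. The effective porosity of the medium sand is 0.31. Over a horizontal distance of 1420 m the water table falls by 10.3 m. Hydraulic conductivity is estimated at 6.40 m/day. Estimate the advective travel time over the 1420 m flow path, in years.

Hydraulic gradient i = Δh / L = 10.3 / 1420 = 0.007254.
Darcy flux q = K · i = 6.400 × 0.007254 = 0.04642 m/day.
Seepage velocity v = q / n_e = 0.04642 / 0.31 = 0.1498 m/day.
Travel time t = L / v = 1420 / 0.1498 = 9482 days = 25.96 years.

26.0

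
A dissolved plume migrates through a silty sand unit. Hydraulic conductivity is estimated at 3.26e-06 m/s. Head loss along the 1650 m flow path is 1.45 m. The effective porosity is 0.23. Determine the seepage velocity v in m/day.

0.00108

Convert K: 3.26e-06 m/s × 86400 = 0.2817 m/day.
Hydraulic gradient i = Δh / L = 1.45 / 1650 = 0.0008788.
Darcy flux q = K · i = 0.2817 × 0.0008788 = 0.0002475 m/day.
Seepage velocity v = q / n_e = 0.0002475 / 0.23 = 0.001076 m/day.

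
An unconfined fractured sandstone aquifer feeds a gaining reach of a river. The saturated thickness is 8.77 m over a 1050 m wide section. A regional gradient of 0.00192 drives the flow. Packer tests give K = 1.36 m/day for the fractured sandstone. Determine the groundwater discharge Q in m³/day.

Cross-sectional area A = 1050 × 8.77 = 9208 m².
Hydraulic gradient i = 0.00192.
Darcy's law: Q = K · A · i = 1.360 × 9208 × 0.001920 = 24.05 m³/day.

24.0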